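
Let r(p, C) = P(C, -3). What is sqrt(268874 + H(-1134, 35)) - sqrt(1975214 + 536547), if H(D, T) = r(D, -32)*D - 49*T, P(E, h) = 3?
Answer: sqrt(263757) - sqrt(2511761) ≈ -1071.3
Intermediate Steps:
r(p, C) = 3
H(D, T) = -49*T + 3*D (H(D, T) = 3*D - 49*T = -49*T + 3*D)
sqrt(268874 + H(-1134, 35)) - sqrt(1975214 + 536547) = sqrt(268874 + (-49*35 + 3*(-1134))) - sqrt(1975214 + 536547) = sqrt(268874 + (-1715 - 3402)) - sqrt(2511761) = sqrt(268874 - 5117) - sqrt(2511761) = sqrt(263757) - sqrt(2511761)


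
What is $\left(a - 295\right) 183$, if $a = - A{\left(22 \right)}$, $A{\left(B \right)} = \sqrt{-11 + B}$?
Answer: $-53985 - 183 \sqrt{11} \approx -54592.0$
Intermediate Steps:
$a = - \sqrt{11}$ ($a = - \sqrt{-11 + 22} = - \sqrt{11} \approx -3.3166$)
$\left(a - 295\right) 183 = \left(- \sqrt{11} - 295\right) 183 = \left(-295 - \sqrt{11}\right) 183 = -53985 - 183 \sqrt{11}$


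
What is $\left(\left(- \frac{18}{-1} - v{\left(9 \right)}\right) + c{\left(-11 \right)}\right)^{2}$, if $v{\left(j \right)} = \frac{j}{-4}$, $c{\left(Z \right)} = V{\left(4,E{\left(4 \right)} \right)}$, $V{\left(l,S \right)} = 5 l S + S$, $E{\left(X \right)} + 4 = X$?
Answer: $\frac{6561}{16} \approx 410.06$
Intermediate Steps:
$E{\left(X \right)} = -4 + X$
$V{\left(l,S \right)} = S + 5 S l$ ($V{\left(l,S \right)} = 5 S l + S = S + 5 S l$)
$c{\left(Z \right)} = 0$ ($c{\left(Z \right)} = \left(-4 + 4\right) \left(1 + 5 \cdot 4\right) = 0 \left(1 + 20\right) = 0 \cdot 21 = 0$)
$v{\left(j \right)} = - \frac{j}{4}$ ($v{\left(j \right)} = j \left(- \frac{1}{4}\right) = - \frac{j}{4}$)
$\left(\left(- \frac{18}{-1} - v{\left(9 \right)}\right) + c{\left(-11 \right)}\right)^{2} = \left(\left(- \frac{18}{-1} - \left(- \frac{1}{4}\right) 9\right) + 0\right)^{2} = \left(\left(\left(-18\right) \left(-1\right) - - \frac{9}{4}\right) + 0\right)^{2} = \left(\left(18 + \frac{9}{4}\right) + 0\right)^{2} = \left(\frac{81}{4} + 0\right)^{2} = \left(\frac{81}{4}\right)^{2} = \frac{6561}{16}$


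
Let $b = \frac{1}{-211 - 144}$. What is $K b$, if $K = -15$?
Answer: $\frac{3}{71} \approx 0.042253$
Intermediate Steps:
$b = - \frac{1}{355}$ ($b = \frac{1}{-355} = - \frac{1}{355} \approx -0.0028169$)
$K b = \left(-15\right) \left(- \frac{1}{355}\right) = \frac{3}{71}$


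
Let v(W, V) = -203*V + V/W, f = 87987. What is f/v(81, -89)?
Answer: 7126947/1463338 ≈ 4.8703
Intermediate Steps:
f/v(81, -89) = 87987/(-203*(-89) - 89/81) = 87987/(18067 - 89*1/81) = 87987/(18067 - 89/81) = 87987/(1463338/81) = 87987*(81/1463338) = 7126947/1463338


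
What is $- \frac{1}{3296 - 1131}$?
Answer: $- \frac{1}{2165} \approx -0.00046189$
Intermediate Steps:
$- \frac{1}{3296 - 1131} = - \frac{1}{2165}$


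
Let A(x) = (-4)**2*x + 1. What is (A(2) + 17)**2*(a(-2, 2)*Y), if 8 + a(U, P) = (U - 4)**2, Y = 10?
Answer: 700000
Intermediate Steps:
a(U, P) = -8 + (-4 + U)**2 (a(U, P) = -8 + (U - 4)**2 = -8 + (-4 + U)**2)
A(x) = 1 + 16*x (A(x) = 16*x + 1 = 1 + 16*x)
(A(2) + 17)**2*(a(-2, 2)*Y) = ((1 + 16*2) + 17)**2*((-8 + (-4 - 2)**2)*10) = ((1 + 32) + 17)**2*((-8 + (-6)**2)*10) = (33 + 17)**2*((-8 + 36)*10) = 50**2*(28*10) = 2500*280 = 700000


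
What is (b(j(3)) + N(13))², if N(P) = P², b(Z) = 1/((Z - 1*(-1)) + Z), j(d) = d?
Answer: 1401856/49 ≈ 28609.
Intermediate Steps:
b(Z) = 1/(1 + 2*Z) (b(Z) = 1/((Z + 1) + Z) = 1/((1 + Z) + Z) = 1/(1 + 2*Z))
(b(j(3)) + N(13))² = (1/(1 + 2*3) + 13²)² = (1/(1 + 6) + 169)² = (1/7 + 169)² = (⅐ + 169)² = (1184/7)² = 1401856/49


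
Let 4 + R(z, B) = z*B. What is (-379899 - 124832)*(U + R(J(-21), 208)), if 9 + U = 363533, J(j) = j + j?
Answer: -179070483104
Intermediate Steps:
J(j) = 2*j
U = 363524 (U = -9 + 363533 = 363524)
R(z, B) = -4 + B*z (R(z, B) = -4 + z*B = -4 + B*z)
(-379899 - 124832)*(U + R(J(-21), 208)) = (-379899 - 124832)*(363524 + (-4 + 208*(2*(-21)))) = -504731*(363524 + (-4 + 208*(-42))) = -504731*(363524 + (-4 - 8736)) = -504731*(363524 - 8740) = -504731*354784 = -179070483104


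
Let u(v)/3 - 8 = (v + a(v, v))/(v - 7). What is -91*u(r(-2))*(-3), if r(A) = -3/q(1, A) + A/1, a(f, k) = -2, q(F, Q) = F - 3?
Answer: 6825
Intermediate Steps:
q(F, Q) = -3 + F
r(A) = 3/2 + A (r(A) = -3/(-3 + 1) + A/1 = -3/(-2) + A*1 = -3*(-½) + A = 3/2 + A)
u(v) = 24 + 3*(-2 + v)/(-7 + v) (u(v) = 24 + 3*((v - 2)/(v - 7)) = 24 + 3*((-2 + v)/(-7 + v)) = 24 + 3*(-2 + v)/(-7 + v))
-91*u(r(-2))*(-3) = -273*(-58 + 9*(3/2 - 2))/(-7 + (3/2 - 2))*(-3) = -273*(-58 + 9*(-½))/(-7 - ½)*(-3) = -273*(-58 - 9/2)/(-15/2)*(-3) = -273*(-2)*(-125)/(15*2)*(-3) = -91*25*(-3) = -2275*(-3) = 6825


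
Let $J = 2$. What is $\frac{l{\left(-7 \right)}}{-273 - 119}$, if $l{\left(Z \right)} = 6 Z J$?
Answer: $\frac{3}{14} \approx 0.21429$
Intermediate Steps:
$l{\left(Z \right)} = 12 Z$ ($l{\left(Z \right)} = 6 Z 2 = 12 Z$)
$\frac{l{\left(-7 \right)}}{-273 - 119} = \frac{12 \left(-7\right)}{-273 - 119} = - \frac{84}{-392} = \left(-84\right) \left(- \frac{1}{392}\right) = \frac{3}{14}$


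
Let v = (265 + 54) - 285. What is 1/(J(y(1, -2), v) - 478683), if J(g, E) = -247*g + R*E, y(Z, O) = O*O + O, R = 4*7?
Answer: -1/478225 ≈ -2.0911e-6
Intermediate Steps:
R = 28
v = 34 (v = 319 - 285 = 34)
y(Z, O) = O + O**2 (y(Z, O) = O**2 + O = O + O**2)
J(g, E) = -247*g + 28*E
1/(J(y(1, -2), v) - 478683) = 1/((-(-494)*(1 - 2) + 28*34) - 478683) = 1/((-(-494)*(-1) + 952) - 478683) = 1/((-247*2 + 952) - 478683) = 1/((-494 + 952) - 478683) = 1/(458 - 478683) = 1/(-478225) = -1/478225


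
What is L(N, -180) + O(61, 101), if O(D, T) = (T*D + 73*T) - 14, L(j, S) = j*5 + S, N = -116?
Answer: 12760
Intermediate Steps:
L(j, S) = S + 5*j (L(j, S) = 5*j + S = S + 5*j)
O(D, T) = -14 + 73*T + D*T (O(D, T) = (D*T + 73*T) - 14 = (73*T + D*T) - 14 = -14 + 73*T + D*T)
L(N, -180) + O(61, 101) = (-180 + 5*(-116)) + (-14 + 73*101 + 61*101) = (-180 - 580) + (-14 + 7373 + 6161) = -760 + 13520 = 12760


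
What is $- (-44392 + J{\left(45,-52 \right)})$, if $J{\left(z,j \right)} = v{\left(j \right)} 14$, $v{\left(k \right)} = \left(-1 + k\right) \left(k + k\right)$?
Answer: $-32776$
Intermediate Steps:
$v{\left(k \right)} = 2 k \left(-1 + k\right)$ ($v{\left(k \right)} = \left(-1 + k\right) 2 k = 2 k \left(-1 + k\right)$)
$J{\left(z,j \right)} = 28 j \left(-1 + j\right)$ ($J{\left(z,j \right)} = 2 j \left(-1 + j\right) 14 = 28 j \left(-1 + j\right)$)
$- (-44392 + J{\left(45,-52 \right)}) = - (-44392 + 28 \left(-52\right) \left(-1 - 52\right)) = - (-44392 + 28 \left(-52\right) \left(-53\right)) = - (-44392 + 77168) = \left(-1\right) 32776 = -32776$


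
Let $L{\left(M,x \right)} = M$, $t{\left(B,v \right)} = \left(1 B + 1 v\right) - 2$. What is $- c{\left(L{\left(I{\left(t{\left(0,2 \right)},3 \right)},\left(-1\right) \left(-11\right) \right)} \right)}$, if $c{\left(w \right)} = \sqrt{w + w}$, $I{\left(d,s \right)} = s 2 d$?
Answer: $0$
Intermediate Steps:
$t{\left(B,v \right)} = -2 + B + v$ ($t{\left(B,v \right)} = \left(B + v\right) - 2 = -2 + B + v$)
$I{\left(d,s \right)} = 2 d s$ ($I{\left(d,s \right)} = 2 s d = 2 d s$)
$c{\left(w \right)} = \sqrt{2} \sqrt{w}$ ($c{\left(w \right)} = \sqrt{2 w} = \sqrt{2} \sqrt{w}$)
$- c{\left(L{\left(I{\left(t{\left(0,2 \right)},3 \right)},\left(-1\right) \left(-11\right) \right)} \right)} = - \sqrt{2} \sqrt{2 \left(-2 + 0 + 2\right) 3} = - \sqrt{2} \sqrt{2 \cdot 0 \cdot 3} = - \sqrt{2} \sqrt{0} = - \sqrt{2} \cdot 0 = \left(-1\right) 0 = 0$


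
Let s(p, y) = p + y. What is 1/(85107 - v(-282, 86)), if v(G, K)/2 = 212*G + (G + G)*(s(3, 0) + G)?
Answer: -1/110037 ≈ -9.0878e-6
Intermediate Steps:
v(G, K) = 424*G + 4*G*(3 + G) (v(G, K) = 2*(212*G + (G + G)*((3 + 0) + G)) = 2*(212*G + (2*G)*(3 + G)) = 2*(212*G + 2*G*(3 + G)) = 424*G + 4*G*(3 + G))
1/(85107 - v(-282, 86)) = 1/(85107 - 4*(-282)*(109 - 282)) = 1/(85107 - 4*(-282)*(-173)) = 1/(85107 - 1*195144) = 1/(85107 - 195144) = 1/(-110037) = -1/110037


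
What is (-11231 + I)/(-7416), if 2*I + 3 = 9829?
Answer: 351/412 ≈ 0.85194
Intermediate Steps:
I = 4913 (I = -3/2 + (1/2)*9829 = -3/2 + 9829/2 = 4913)
(-11231 + I)/(-7416) = (-11231 + 4913)/(-7416) = -6318*(-1/7416) = 351/412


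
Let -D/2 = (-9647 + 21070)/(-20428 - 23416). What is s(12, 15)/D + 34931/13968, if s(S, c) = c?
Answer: 4992114253/159556464 ≈ 31.287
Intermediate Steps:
D = 11423/21922 (D = -2*(-9647 + 21070)/(-20428 - 23416) = -22846/(-43844) = -22846*(-1)/43844 = -2*(-11423/43844) = 11423/21922 ≈ 0.52107)
s(12, 15)/D + 34931/13968 = 15/(11423/21922) + 34931/13968 = 15*(21922/11423) + 34931*(1/13968) = 328830/11423 + 34931/13968 = 4992114253/159556464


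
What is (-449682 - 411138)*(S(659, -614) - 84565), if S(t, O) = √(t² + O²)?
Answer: 72795243300 - 860820*√811277 ≈ 7.2020e+10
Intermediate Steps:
S(t, O) = √(O² + t²)
(-449682 - 411138)*(S(659, -614) - 84565) = (-449682 - 411138)*(√((-614)² + 659²) - 84565) = -860820*(√(376996 + 434281) - 84565) = -860820*(√811277 - 84565) = -860820*(-84565 + √811277) = 72795243300 - 860820*√811277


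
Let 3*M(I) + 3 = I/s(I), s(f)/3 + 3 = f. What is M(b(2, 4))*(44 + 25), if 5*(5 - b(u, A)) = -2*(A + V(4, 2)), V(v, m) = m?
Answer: -3703/66 ≈ -56.106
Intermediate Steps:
s(f) = -9 + 3*f
b(u, A) = 29/5 + 2*A/5 (b(u, A) = 5 - (-2)*(A + 2)/5 = 5 - (-2)*(2 + A)/5 = 5 - (-4 - 2*A)/5 = 5 + (⅘ + 2*A/5) = 29/5 + 2*A/5)
M(I) = -1 + I/(3*(-9 + 3*I)) (M(I) = -1 + (I/(-9 + 3*I))/3 = -1 + I/(3*(-9 + 3*I)))
M(b(2, 4))*(44 + 25) = ((27 - 8*(29/5 + (⅖)*4))/(9*(-3 + (29/5 + (⅖)*4))))*(44 + 25) = ((27 - 8*(29/5 + 8/5))/(9*(-3 + (29/5 + 8/5))))*69 = ((27 - 8*37/5)/(9*(-3 + 37/5)))*69 = ((27 - 296/5)/(9*(22/5)))*69 = ((⅑)*(5/22)*(-161/5))*69 = -161/198*69 = -3703/66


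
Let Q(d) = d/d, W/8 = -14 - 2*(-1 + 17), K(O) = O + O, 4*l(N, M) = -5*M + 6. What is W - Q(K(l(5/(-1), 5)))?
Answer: -369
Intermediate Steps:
l(N, M) = 3/2 - 5*M/4 (l(N, M) = (-5*M + 6)/4 = (6 - 5*M)/4 = 3/2 - 5*M/4)
K(O) = 2*O
W = -368 (W = 8*(-14 - 2*(-1 + 17)) = 8*(-14 - 2*16) = 8*(-14 - 32) = 8*(-46) = -368)
Q(d) = 1
W - Q(K(l(5/(-1), 5))) = -368 - 1*1 = -368 - 1 = -369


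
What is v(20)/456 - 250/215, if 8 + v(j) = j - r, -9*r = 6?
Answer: -1757/1548 ≈ -1.1350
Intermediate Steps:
r = -⅔ (r = -⅑*6 = -⅔ ≈ -0.66667)
v(j) = -22/3 + j (v(j) = -8 + (j - 1*(-⅔)) = -8 + (j + ⅔) = -8 + (⅔ + j) = -22/3 + j)
v(20)/456 - 250/215 = (-22/3 + 20)/456 - 250/215 = (38/3)*(1/456) - 250*1/215 = 1/36 - 50/43 = -1757/1548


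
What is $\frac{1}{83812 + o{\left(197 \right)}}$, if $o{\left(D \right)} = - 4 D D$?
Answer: $- \frac{1}{71424} \approx -1.4001 \cdot 10^{-5}$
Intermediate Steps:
$o{\left(D \right)} = - 4 D^{2}$
$\frac{1}{83812 + o{\left(197 \right)}} = \frac{1}{83812 - 4 \cdot 197^{2}} = \frac{1}{83812 - 155236} = \frac{1}{-71424} = - \frac{1}{71424}$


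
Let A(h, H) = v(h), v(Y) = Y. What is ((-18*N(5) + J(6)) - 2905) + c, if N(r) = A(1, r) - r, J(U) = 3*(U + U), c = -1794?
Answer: -4591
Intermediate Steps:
A(h, H) = h
J(U) = 6*U (J(U) = 3*(2*U) = 6*U)
N(r) = 1 - r
((-18*N(5) + J(6)) - 2905) + c = ((-18*(1 - 1*5) + 6*6) - 2905) - 1794 = ((-18*(1 - 5) + 36) - 2905) - 1794 = ((-18*(-4) + 36) - 2905) - 1794 = ((72 + 36) - 2905) - 1794 = (108 - 2905) - 1794 = -2797 - 1794 = -4591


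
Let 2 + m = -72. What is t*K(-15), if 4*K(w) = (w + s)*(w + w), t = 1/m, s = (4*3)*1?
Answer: -45/148 ≈ -0.30405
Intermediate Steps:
m = -74 (m = -2 - 72 = -74)
s = 12 (s = 12*1 = 12)
t = -1/74 (t = 1/(-74) = -1/74 ≈ -0.013514)
K(w) = w*(12 + w)/2 (K(w) = ((w + 12)*(w + w))/4 = ((12 + w)*(2*w))/4 = (2*w*(12 + w))/4 = w*(12 + w)/2)
t*K(-15) = -(-15)*(12 - 15)/148 = -(-15)*(-3)/148 = -1/74*45/2 = -45/148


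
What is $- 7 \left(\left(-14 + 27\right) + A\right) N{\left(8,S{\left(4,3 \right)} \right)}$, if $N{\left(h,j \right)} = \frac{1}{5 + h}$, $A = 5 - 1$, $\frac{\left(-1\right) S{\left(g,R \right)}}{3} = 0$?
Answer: $- \frac{119}{13} \approx -9.1538$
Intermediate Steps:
$S{\left(g,R \right)} = 0$ ($S{\left(g,R \right)} = \left(-3\right) 0 = 0$)
$A = 4$ ($A = 5 - 1 = 4$)
$- 7 \left(\left(-14 + 27\right) + A\right) N{\left(8,S{\left(4,3 \right)} \right)} = \frac{\left(-7\right) \left(\left(-14 + 27\right) + 4\right)}{5 + 8} = \frac{\left(-7\right) \left(13 + 4\right)}{13} = \left(-7\right) 17 \cdot \frac{1}{13} = \left(-119\right) \frac{1}{13} = - \frac{119}{13}$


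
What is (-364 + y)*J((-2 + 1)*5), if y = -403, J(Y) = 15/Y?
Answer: 2301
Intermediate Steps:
(-364 + y)*J((-2 + 1)*5) = (-364 - 403)*(15/(((-2 + 1)*5))) = -11505/((-1*5)) = -11505/(-5) = -11505*(-1)/5 = -767*(-3) = 2301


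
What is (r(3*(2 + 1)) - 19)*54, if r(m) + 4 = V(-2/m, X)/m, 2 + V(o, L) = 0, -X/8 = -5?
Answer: -1254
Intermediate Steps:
X = 40 (X = -8*(-5) = 40)
V(o, L) = -2 (V(o, L) = -2 + 0 = -2)
r(m) = -4 - 2/m
(r(3*(2 + 1)) - 19)*54 = ((-4 - 2*1/(3*(2 + 1))) - 19)*54 = ((-4 - 2/(3*3)) - 19)*54 = ((-4 - 2/9) - 19)*54 = (-38/9 - 19)*54 = -209/9*54 = -1254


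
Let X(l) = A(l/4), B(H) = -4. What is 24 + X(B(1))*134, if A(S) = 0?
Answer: 24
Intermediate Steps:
X(l) = 0
24 + X(B(1))*134 = 24 + 0*134 = 24 + 0 = 24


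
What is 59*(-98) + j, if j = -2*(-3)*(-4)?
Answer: -5806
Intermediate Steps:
j = -24 (j = -1*(-6)*(-4) = 6*(-4) = -24)
59*(-98) + j = 59*(-98) - 24 = -5782 - 24 = -5806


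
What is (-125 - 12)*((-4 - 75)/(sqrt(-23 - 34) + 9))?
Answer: 32469/46 - 10823*I*sqrt(57)/138 ≈ 705.85 - 592.12*I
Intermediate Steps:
(-125 - 12)*((-4 - 75)/(sqrt(-23 - 34) + 9)) = -(-10823)/(sqrt(-57) + 9) = -(-10823)/(I*sqrt(57) + 9) = -(-10823)/(9 + I*sqrt(57)) = 10823/(9 + I*sqrt(57))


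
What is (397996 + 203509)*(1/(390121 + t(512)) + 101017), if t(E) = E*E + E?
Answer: 39664186595186050/652777 ≈ 6.0762e+10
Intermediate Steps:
t(E) = E + E² (t(E) = E² + E = E + E²)
(397996 + 203509)*(1/(390121 + t(512)) + 101017) = (397996 + 203509)*(1/(390121 + 512*(1 + 512)) + 101017) = 601505*(1/(390121 + 512*513) + 101017) = 601505*(1/(390121 + 262656) + 101017) = 601505*(1/652777 + 101017) = 601505*(65941574210/652777) = 39664186595186050/652777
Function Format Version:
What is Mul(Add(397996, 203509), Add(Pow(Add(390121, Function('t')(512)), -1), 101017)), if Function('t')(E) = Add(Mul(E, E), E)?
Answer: Rational(39664186595186050, 652777) ≈ 6.0762e+10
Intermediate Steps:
Function('t')(E) = Add(E, Pow(E, 2)) (Function('t')(E) = Add(Pow(E, 2), E) = Add(E, Pow(E, 2)))
Mul(Add(397996, 203509), Add(Pow(Add(390121, Function('t')(512)), -1), 101017)) = Mul(Add(397996, 203509), Add(Pow(Add(390121, Mul(512, Add(1, 512))), -1), 101017)) = Mul(601505, Add(Pow(Add(390121, Mul(512, 513)), -1), 101017)) = Mul(601505, Add(Pow(Add(390121, 262656), -1), 101017)) = Mul(601505, Add(Pow(652777, -1), 101017)) = Mul(601505, Add(Rational(1, 652777), 101017)) = Mul(601505, Rational(65941574210, 652777)) = Rational(39664186595186050, 652777)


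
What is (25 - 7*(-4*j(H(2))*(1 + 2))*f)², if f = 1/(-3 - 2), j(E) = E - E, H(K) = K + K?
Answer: 625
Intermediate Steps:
H(K) = 2*K
j(E) = 0
f = -⅕ (f = 1/(-5) = -⅕ ≈ -0.20000)
(25 - 7*(-4*j(H(2))*(1 + 2))*f)² = (25 - 7*(-0*(1 + 2))*(-1)/5)² = (25 - 7*(-0*3)*(-1)/5)² = (25 - 7*(-4*0)*(-1)/5)² = (25 - 0*(-1)/5)² = (25 - 7*0)² = (25 + 0)² = 25² = 625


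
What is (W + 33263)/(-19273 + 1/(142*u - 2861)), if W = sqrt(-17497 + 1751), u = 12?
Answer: -38485291/22298862 - 1157*I*sqrt(15746)/22298862 ≈ -1.7259 - 0.0065108*I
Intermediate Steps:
W = I*sqrt(15746) (W = sqrt(-15746) = I*sqrt(15746) ≈ 125.48*I)
(W + 33263)/(-19273 + 1/(142*u - 2861)) = (I*sqrt(15746) + 33263)/(-19273 + 1/(142*12 - 2861)) = (33263 + I*sqrt(15746))/(-19273 + 1/(1704 - 2861)) = (33263 + I*sqrt(15746))/(-19273 + 1/(-1157)) = (33263 + I*sqrt(15746))/(-19273 - 1/1157) = (33263 + I*sqrt(15746))/(-22298862/1157) = (33263 + I*sqrt(15746))*(-1157/22298862) = -38485291/22298862 - 1157*I*sqrt(15746)/22298862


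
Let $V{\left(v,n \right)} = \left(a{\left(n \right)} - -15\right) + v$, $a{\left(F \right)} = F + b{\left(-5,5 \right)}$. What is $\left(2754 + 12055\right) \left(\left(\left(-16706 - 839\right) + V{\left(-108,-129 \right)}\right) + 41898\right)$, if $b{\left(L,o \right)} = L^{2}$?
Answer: $357726204$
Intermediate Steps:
$a{\left(F \right)} = 25 + F$ ($a{\left(F \right)} = F + \left(-5\right)^{2} = F + 25 = 25 + F$)
$V{\left(v,n \right)} = 40 + n + v$ ($V{\left(v,n \right)} = \left(\left(25 + n\right) - -15\right) + v = \left(\left(25 + n\right) + 15\right) + v = \left(40 + n\right) + v = 40 + n + v$)
$\left(2754 + 12055\right) \left(\left(\left(-16706 - 839\right) + V{\left(-108,-129 \right)}\right) + 41898\right) = \left(2754 + 12055\right) \left(\left(\left(-16706 - 839\right) - 197\right) + 41898\right) = 14809 \left(\left(-17545 - 197\right) + 41898\right) = 14809 \left(-17742 + 41898\right) = 14809 \cdot 24156 = 357726204$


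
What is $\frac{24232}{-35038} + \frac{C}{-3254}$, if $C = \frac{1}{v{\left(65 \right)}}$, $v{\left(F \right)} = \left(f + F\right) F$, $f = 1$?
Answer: $- \frac{169135258079}{244559283540} \approx -0.69159$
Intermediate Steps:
$v{\left(F \right)} = F \left(1 + F\right)$ ($v{\left(F \right)} = \left(1 + F\right) F = F \left(1 + F\right)$)
$C = \frac{1}{4290}$ ($C = \frac{1}{65 \left(1 + 65\right)} = \frac{1}{65 \cdot 66} = \frac{1}{4290} \approx 0.0002331$)
$\frac{24232}{-35038} + \frac{C}{-3254} = \frac{24232}{-35038} + \frac{1}{4290 \left(-3254\right)} = 24232 \left(- \frac{1}{35038}\right) + \frac{1}{4290} \left(- \frac{1}{3254}\right) = - \frac{12116}{17519} - \frac{1}{13959660} = - \frac{169135258079}{244559283540}$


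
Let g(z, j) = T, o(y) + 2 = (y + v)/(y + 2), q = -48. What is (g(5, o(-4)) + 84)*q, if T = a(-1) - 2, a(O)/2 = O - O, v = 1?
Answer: -3936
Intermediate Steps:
a(O) = 0 (a(O) = 2*(O - O) = 2*0 = 0)
o(y) = -2 + (1 + y)/(2 + y) (o(y) = -2 + (y + 1)/(y + 2) = -2 + (1 + y)/(2 + y))
T = -2 (T = 0 - 2 = -2)
g(z, j) = -2
(g(5, o(-4)) + 84)*q = (-2 + 84)*(-48) = 82*(-48) = -3936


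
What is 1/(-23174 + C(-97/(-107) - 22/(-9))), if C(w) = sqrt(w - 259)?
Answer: -11158281/258582126989 - 3*I*sqrt(26342330)/517164253978 ≈ -4.3152e-5 - 2.9773e-8*I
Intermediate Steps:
C(w) = sqrt(-259 + w)
1/(-23174 + C(-97/(-107) - 22/(-9))) = 1/(-23174 + sqrt(-259 + (-97/(-107) - 22/(-9)))) = 1/(-23174 + sqrt(-259 + (-97*(-1/107) - 22*(-1/9)))) = 1/(-23174 + sqrt(-259 + (97/107 + 22/9))) = 1/(-23174 + sqrt(-259 + 3227/963)) = 1/(-23174 + sqrt(-246190/963)) = 1/(-23174 + I*sqrt(26342330)/321)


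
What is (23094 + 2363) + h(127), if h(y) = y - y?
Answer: 25457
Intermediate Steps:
h(y) = 0
(23094 + 2363) + h(127) = (23094 + 2363) + 0 = 25457 + 0 = 25457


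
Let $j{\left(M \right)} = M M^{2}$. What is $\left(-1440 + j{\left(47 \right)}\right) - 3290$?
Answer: $99093$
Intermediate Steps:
$j{\left(M \right)} = M^{3}$
$\left(-1440 + j{\left(47 \right)}\right) - 3290 = \left(-1440 + 47^{3}\right) - 3290 = \left(-1440 + 103823\right) - 3290 = 102383 - 3290 = 99093$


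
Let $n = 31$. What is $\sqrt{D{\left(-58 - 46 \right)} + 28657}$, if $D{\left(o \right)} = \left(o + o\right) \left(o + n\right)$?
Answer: $\sqrt{43841} \approx 209.38$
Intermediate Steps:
$D{\left(o \right)} = 2 o \left(31 + o\right)$ ($D{\left(o \right)} = \left(o + o\right) \left(o + 31\right) = 2 o \left(31 + o\right)$)
$\sqrt{D{\left(-58 - 46 \right)} + 28657} = \sqrt{2 \left(-58 - 46\right) \left(31 - 104\right) + 28657} = \sqrt{2 \left(-104\right) \left(31 - 104\right) + 28657} = \sqrt{2 \left(-104\right) \left(-73\right) + 28657} = \sqrt{15184 + 28657} = \sqrt{43841}$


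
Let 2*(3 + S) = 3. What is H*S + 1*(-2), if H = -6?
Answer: 7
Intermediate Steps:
S = -3/2 (S = -3 + (1/2)*3 = -3 + 3/2 = -3/2 ≈ -1.5000)
H*S + 1*(-2) = -6*(-3/2) + 1*(-2) = 9 - 2 = 7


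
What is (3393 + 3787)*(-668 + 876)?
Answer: 1493440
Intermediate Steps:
(3393 + 3787)*(-668 + 876) = 7180*208 = 1493440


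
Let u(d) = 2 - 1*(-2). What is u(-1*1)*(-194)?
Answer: -776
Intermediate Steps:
u(d) = 4 (u(d) = 2 + 2 = 4)
u(-1*1)*(-194) = 4*(-194) = -776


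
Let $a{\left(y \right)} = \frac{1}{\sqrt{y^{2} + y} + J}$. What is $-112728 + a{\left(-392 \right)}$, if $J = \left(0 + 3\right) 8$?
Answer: $- \frac{2151639339}{19087} + \frac{7 \sqrt{782}}{76348} \approx -1.1273 \cdot 10^{5}$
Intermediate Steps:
$J = 24$ ($J = 3 \cdot 8 = 24$)
$a{\left(y \right)} = \frac{1}{24 + \sqrt{y + y^{2}}}$ ($a{\left(y \right)} = \frac{1}{\sqrt{y^{2} + y} + 24} = \frac{1}{\sqrt{y + y^{2}} + 24} = \frac{1}{24 + \sqrt{y + y^{2}}}$)
$-112728 + a{\left(-392 \right)} = -112728 + \frac{1}{24 + \sqrt{- 392 \left(1 - 392\right)}} = -112728 + \frac{1}{24 + \sqrt{\left(-392\right) \left(-391\right)}} = -112728 + \frac{1}{24 + \sqrt{153272}} = -112728 + \frac{1}{24 + 14 \sqrt{782}}$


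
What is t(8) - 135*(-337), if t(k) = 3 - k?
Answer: 45490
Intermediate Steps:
t(8) - 135*(-337) = (3 - 1*8) - 135*(-337) = (3 - 8) + 45495 = -5 + 45495 = 45490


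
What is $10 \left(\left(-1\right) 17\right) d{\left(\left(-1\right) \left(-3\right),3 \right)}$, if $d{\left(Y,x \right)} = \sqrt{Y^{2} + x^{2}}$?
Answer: $- 510 \sqrt{2} \approx -721.25$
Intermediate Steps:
$10 \left(\left(-1\right) 17\right) d{\left(\left(-1\right) \left(-3\right),3 \right)} = 10 \left(\left(-1\right) 17\right) \sqrt{\left(\left(-1\right) \left(-3\right)\right)^{2} + 3^{2}} = 10 \left(-17\right) \sqrt{3^{2} + 9} = - 170 \sqrt{9 + 9} = - 170 \sqrt{18} = - 170 \cdot 3 \sqrt{2} = - 510 \sqrt{2}$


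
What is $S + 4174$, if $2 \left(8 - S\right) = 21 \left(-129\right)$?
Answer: $\frac{11073}{2} \approx 5536.5$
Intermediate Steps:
$S = \frac{2725}{2}$ ($S = 8 - \frac{21 \left(-129\right)}{2} = 8 - - \frac{2709}{2} = 8 + \frac{2709}{2} = \frac{2725}{2} \approx 1362.5$)
$S + 4174 = \frac{2725}{2} + 4174 = \frac{11073}{2}$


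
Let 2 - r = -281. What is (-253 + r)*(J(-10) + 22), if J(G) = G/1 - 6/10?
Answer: 342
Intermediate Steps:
r = 283 (r = 2 - 1*(-281) = 2 + 281 = 283)
J(G) = -3/5 + G (J(G) = G*1 - 6*1/10 = G - 3/5 = -3/5 + G)
(-253 + r)*(J(-10) + 22) = (-253 + 283)*((-3/5 - 10) + 22) = 30*(-53/5 + 22) = 30*(57/5) = 342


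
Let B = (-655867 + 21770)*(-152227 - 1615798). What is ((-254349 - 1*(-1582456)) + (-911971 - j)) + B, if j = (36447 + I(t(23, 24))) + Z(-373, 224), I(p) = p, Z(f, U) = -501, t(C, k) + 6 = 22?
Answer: 1121099728599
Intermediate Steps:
t(C, k) = 16 (t(C, k) = -6 + 22 = 16)
B = 1121099348425 (B = -634097*(-1768025) = 1121099348425)
j = 35962 (j = (36447 + 16) - 501 = 36463 - 501 = 35962)
((-254349 - 1*(-1582456)) + (-911971 - j)) + B = ((-254349 - 1*(-1582456)) + (-911971 - 1*35962)) + 1121099348425 = ((-254349 + 1582456) + (-911971 - 35962)) + 1121099348425 = (1328107 - 947933) + 1121099348425 = 380174 + 1121099348425 = 1121099728599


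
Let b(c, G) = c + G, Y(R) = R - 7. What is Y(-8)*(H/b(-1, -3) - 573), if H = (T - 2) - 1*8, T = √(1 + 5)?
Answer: 17115/2 + 15*√6/4 ≈ 8566.7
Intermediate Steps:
Y(R) = -7 + R
b(c, G) = G + c
T = √6 ≈ 2.4495
H = -10 + √6 (H = (√6 - 2) - 1*8 = (-2 + √6) - 8 = -10 + √6 ≈ -7.5505)
Y(-8)*(H/b(-1, -3) - 573) = (-7 - 8)*((-10 + √6)/(-3 - 1) - 573) = -15*((-10 + √6)/(-4) - 573) = -15*((-10 + √6)*(-¼) - 573) = -15*((5/2 - √6/4) - 573) = -15*(-1141/2 - √6/4) = 17115/2 + 15*√6/4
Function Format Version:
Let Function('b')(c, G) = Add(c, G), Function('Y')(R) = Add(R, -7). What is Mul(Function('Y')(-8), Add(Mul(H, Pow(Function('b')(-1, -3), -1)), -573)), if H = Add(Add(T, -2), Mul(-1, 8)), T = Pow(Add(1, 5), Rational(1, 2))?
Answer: Add(Rational(17115, 2), Mul(Rational(15, 4), Pow(6, Rational(1, 2)))) ≈ 8566.7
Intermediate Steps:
Function('Y')(R) = Add(-7, R)
Function('b')(c, G) = Add(G, c)
T = Pow(6, Rational(1, 2)) ≈ 2.4495
H = Add(-10, Pow(6, Rational(1, 2))) (H = Add(Add(Pow(6, Rational(1, 2)), -2), Mul(-1, 8)) = Add(Add(-2, Pow(6, Rational(1, 2))), -8) = Add(-10, Pow(6, Rational(1, 2))) ≈ -7.5505)
Mul(Function('Y')(-8), Add(Mul(H, Pow(Function('b')(-1, -3), -1)), -573)) = Mul(Add(-7, -8), Add(Mul(Add(-10, Pow(6, Rational(1, 2))), Pow(Add(-3, -1), -1)), -573)) = Mul(-15, Add(Mul(Add(-10, Pow(6, Rational(1, 2))), Pow(-4, -1)), -573)) = Mul(-15, Add(Mul(Add(-10, Pow(6, Rational(1, 2))), Rational(-1, 4)), -573)) = Mul(-15, Add(Add(Rational(5, 2), Mul(Rational(-1, 4), Pow(6, Rational(1, 2)))), -573)) = Mul(-15, Add(Rational(-1141, 2), Mul(Rational(-1, 4), Pow(6, Rational(1, 2))))) = Add(Rational(17115, 2), Mul(Rational(15, 4), Pow(6, Rational(1, 2))))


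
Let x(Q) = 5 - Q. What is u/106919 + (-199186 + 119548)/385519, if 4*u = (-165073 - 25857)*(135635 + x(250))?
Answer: -2491426276338147/41219305961 ≈ -60443.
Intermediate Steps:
u = -6462503175 (u = ((-165073 - 25857)*(135635 + (5 - 1*250)))/4 = (-190930*(135635 + (5 - 250)))/4 = (-190930*(135635 - 245))/4 = (-190930*135390)/4 = (¼)*(-25850012700) = -6462503175)
u/106919 + (-199186 + 119548)/385519 = -6462503175/106919 + (-199186 + 119548)/385519 = -6462503175*1/106919 - 79638*1/385519 = -6462503175/106919 - 79638/385519 = -2491426276338147/41219305961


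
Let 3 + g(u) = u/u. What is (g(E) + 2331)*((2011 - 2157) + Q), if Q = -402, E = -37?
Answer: -1276292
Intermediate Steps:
g(u) = -2 (g(u) = -3 + u/u = -3 + 1 = -2)
(g(E) + 2331)*((2011 - 2157) + Q) = (-2 + 2331)*((2011 - 2157) - 402) = 2329*(-146 - 402) = 2329*(-548) = -1276292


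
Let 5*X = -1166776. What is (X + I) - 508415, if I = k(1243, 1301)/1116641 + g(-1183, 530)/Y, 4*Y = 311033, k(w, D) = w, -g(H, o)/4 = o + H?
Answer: -1288129140583258268/1736561000765 ≈ -7.4177e+5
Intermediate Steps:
X = -1166776/5 (X = (⅕)*(-1166776) = -1166776/5 ≈ -2.3336e+5)
g(H, o) = -4*H - 4*o (g(H, o) = -4*(o + H) = -4*(H + o) = -4*H - 4*o)
Y = 311033/4 (Y = (¼)*311033 = 311033/4 ≈ 77758.)
I = 12053279187/347312200153 (I = 1243/1116641 + (-4*(-1183) - 4*530)/(311033/4) = 1243*(1/1116641) + (4732 - 2120)*(4/311033) = 1243/1116641 + 2612*(4/311033) = 1243/1116641 + 10448/311033 = 12053279187/347312200153 ≈ 0.034704)
(X + I) - 508415 = (-1166776/5 + 12053279187/347312200153) - 508415 = -405235479379320793/1736561000765 - 508415 = -1288129140583258268/1736561000765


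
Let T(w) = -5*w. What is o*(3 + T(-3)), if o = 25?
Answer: 450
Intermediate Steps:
o*(3 + T(-3)) = 25*(3 - 5*(-3)) = 25*(3 + 15) = 25*18 = 450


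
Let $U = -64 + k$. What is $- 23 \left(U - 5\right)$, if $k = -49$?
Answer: $2714$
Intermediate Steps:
$U = -113$ ($U = -64 - 49 = -113$)
$- 23 \left(U - 5\right) = - 23 \left(-113 - 5\right) = \left(-23\right) \left(-118\right) = 2714$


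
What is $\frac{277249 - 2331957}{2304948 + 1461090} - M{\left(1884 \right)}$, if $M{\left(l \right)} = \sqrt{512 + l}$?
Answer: $- \frac{1027354}{1883019} - 2 \sqrt{599} \approx -49.495$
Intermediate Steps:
$\frac{277249 - 2331957}{2304948 + 1461090} - M{\left(1884 \right)} = \frac{277249 - 2331957}{2304948 + 1461090} - \sqrt{512 + 1884} = - \frac{2054708}{3766038} - \sqrt{2396} = \left(-2054708\right) \frac{1}{3766038} - 2 \sqrt{599} = - \frac{1027354}{1883019} - 2 \sqrt{599}$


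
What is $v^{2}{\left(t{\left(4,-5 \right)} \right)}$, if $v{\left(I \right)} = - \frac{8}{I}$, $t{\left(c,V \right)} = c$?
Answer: $4$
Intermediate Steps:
$v^{2}{\left(t{\left(4,-5 \right)} \right)} = \left(- \frac{8}{4}\right)^{2} = \left(\left(-8\right) \frac{1}{4}\right)^{2} = \left(-2\right)^{2} = 4$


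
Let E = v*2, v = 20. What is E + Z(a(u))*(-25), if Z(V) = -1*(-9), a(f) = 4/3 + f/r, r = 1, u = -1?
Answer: -185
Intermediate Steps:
a(f) = 4/3 + f (a(f) = 4/3 + f/1 = 4*(⅓) + f*1 = 4/3 + f)
Z(V) = 9
E = 40 (E = 20*2 = 40)
E + Z(a(u))*(-25) = 40 + 9*(-25) = 40 - 225 = -185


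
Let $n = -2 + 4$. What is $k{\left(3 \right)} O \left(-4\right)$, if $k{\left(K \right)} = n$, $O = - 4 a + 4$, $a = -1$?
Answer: $-64$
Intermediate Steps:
$n = 2$
$O = 8$ ($O = \left(-4\right) \left(-1\right) + 4 = 4 + 4 = 8$)
$k{\left(K \right)} = 2$
$k{\left(3 \right)} O \left(-4\right) = 2 \cdot 8 \left(-4\right) = 16 \left(-4\right) = -64$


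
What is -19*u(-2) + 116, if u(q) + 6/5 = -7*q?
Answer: -636/5 ≈ -127.20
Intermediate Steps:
u(q) = -6/5 - 7*q
-19*u(-2) + 116 = -19*(-6/5 - 7*(-2)) + 116 = -19*(-6/5 + 14) + 116 = -19*64/5 + 116 = -1216/5 + 116 = -636/5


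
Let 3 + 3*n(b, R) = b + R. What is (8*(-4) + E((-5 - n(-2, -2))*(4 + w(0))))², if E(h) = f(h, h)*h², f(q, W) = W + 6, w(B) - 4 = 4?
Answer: 710542336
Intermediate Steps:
w(B) = 8 (w(B) = 4 + 4 = 8)
n(b, R) = -1 + R/3 + b/3 (n(b, R) = -1 + (b + R)/3 = -1 + (R + b)/3 = -1 + (R/3 + b/3) = -1 + R/3 + b/3)
f(q, W) = 6 + W
E(h) = h²*(6 + h) (E(h) = (6 + h)*h² = h²*(6 + h))
(8*(-4) + E((-5 - n(-2, -2))*(4 + w(0))))² = (8*(-4) + ((-5 - (-1 + (⅓)*(-2) + (⅓)*(-2)))*(4 + 8))²*(6 + (-5 - (-1 + (⅓)*(-2) + (⅓)*(-2)))*(4 + 8)))² = (-32 + ((-5 - (-1 - ⅔ - ⅔))*12)²*(6 + (-5 - (-1 - ⅔ - ⅔))*12))² = (-32 + ((-5 - 1*(-7/3))*12)²*(6 + (-5 - 1*(-7/3))*12))² = (-32 + ((-5 + 7/3)*12)²*(6 + (-5 + 7/3)*12))² = (-32 + (-8/3*12)²*(6 - 8/3*12))² = (-32 + (-32)²*(6 - 32))² = (-32 + 1024*(-26))² = (-32 - 26624)² = (-26656)² = 710542336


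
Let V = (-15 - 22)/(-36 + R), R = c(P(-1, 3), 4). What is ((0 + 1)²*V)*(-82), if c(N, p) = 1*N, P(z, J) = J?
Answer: -3034/33 ≈ -91.939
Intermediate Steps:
c(N, p) = N
R = 3
V = 37/33 (V = (-15 - 22)/(-36 + 3) = -37/(-33) = -37*(-1/33) = 37/33 ≈ 1.1212)
((0 + 1)²*V)*(-82) = ((0 + 1)²*(37/33))*(-82) = (1²*(37/33))*(-82) = (1*(37/33))*(-82) = (37/33)*(-82) = -3034/33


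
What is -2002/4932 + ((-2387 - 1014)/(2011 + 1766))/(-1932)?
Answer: -135112487/333237156 ≈ -0.40545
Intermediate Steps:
-2002/4932 + ((-2387 - 1014)/(2011 + 1766))/(-1932) = -2002*1/4932 - 3401/3777*(-1/1932) = -1001/2466 - 3401*1/3777*(-1/1932) = -1001/2466 - 3401/3777*(-1/1932) = -1001/2466 + 3401/7297164 = -135112487/333237156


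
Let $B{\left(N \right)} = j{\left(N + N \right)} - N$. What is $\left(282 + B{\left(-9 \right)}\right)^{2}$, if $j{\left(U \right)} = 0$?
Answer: $84681$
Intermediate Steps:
$B{\left(N \right)} = - N$ ($B{\left(N \right)} = 0 - N = - N$)
$\left(282 + B{\left(-9 \right)}\right)^{2} = \left(282 - -9\right)^{2} = \left(282 + 9\right)^{2} = 291^{2} = 84681$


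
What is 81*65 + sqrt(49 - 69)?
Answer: 5265 + 2*I*sqrt(5) ≈ 5265.0 + 4.4721*I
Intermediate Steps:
81*65 + sqrt(49 - 69) = 5265 + sqrt(-20) = 5265 + 2*I*sqrt(5)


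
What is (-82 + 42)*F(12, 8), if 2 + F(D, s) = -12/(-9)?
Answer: 80/3 ≈ 26.667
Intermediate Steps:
F(D, s) = -⅔ (F(D, s) = -2 - 12/(-9) = -2 - 12*(-⅑) = -2 + 4/3 = -⅔)
(-82 + 42)*F(12, 8) = (-82 + 42)*(-⅔) = -40*(-⅔) = 80/3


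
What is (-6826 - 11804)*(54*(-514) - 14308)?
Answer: 783652320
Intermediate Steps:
(-6826 - 11804)*(54*(-514) - 14308) = -18630*(-27756 - 14308) = -18630*(-42064) = 783652320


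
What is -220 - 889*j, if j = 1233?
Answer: -1096357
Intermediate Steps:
-220 - 889*j = -220 - 889*1233 = -220 - 1096137 = -1096357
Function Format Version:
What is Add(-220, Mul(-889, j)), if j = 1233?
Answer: -1096357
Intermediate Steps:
Add(-220, Mul(-889, j)) = Add(-220, Mul(-889, 1233)) = Add(-220, -1096137) = -1096357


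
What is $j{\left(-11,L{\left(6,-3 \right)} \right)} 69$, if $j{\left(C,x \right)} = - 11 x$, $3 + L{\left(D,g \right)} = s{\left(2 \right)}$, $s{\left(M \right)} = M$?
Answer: $759$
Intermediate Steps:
$L{\left(D,g \right)} = -1$ ($L{\left(D,g \right)} = -3 + 2 = -1$)
$j{\left(-11,L{\left(6,-3 \right)} \right)} 69 = \left(-11\right) \left(-1\right) 69 = 11 \cdot 69 = 759$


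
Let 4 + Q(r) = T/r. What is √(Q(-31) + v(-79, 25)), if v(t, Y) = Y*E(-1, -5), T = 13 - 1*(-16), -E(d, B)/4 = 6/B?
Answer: √110577/31 ≈ 10.727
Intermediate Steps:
E(d, B) = -24/B
T = 29 (T = 13 + 16 = 29)
v(t, Y) = 24*Y/5 (v(t, Y) = Y*(-24/(-5)) = Y*(-24*(-⅕)) = Y*(24/5) = 24*Y/5)
Q(r) = -4 + 29/r
√(Q(-31) + v(-79, 25)) = √((-4 + 29/(-31)) + (24/5)*25) = √((-4 + 29*(-1/31)) + 120) = √((-4 - 29/31) + 120) = √(-153/31 + 120) = √(3567/31) = √110577/31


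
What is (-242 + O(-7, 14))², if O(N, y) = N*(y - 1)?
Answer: 110889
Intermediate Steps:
O(N, y) = N*(-1 + y)
(-242 + O(-7, 14))² = (-242 - 7*(-1 + 14))² = (-242 - 7*13)² = (-242 - 91)² = (-333)² = 110889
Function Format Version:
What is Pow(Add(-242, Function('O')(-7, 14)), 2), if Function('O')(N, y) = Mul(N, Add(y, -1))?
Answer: 110889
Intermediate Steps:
Function('O')(N, y) = Mul(N, Add(-1, y))
Pow(Add(-242, Function('O')(-7, 14)), 2) = Pow(Add(-242, Mul(-7, Add(-1, 14))), 2) = Pow(Add(-242, Mul(-7, 13)), 2) = Pow(Add(-242, -91), 2) = Pow(-333, 2) = 110889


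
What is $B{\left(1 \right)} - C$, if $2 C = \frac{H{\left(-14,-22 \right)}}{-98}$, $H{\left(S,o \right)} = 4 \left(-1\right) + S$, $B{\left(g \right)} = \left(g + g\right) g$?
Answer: $\frac{187}{98} \approx 1.9082$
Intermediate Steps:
$B{\left(g \right)} = 2 g^{2}$ ($B{\left(g \right)} = 2 g g = 2 g^{2}$)
$H{\left(S,o \right)} = -4 + S$
$C = \frac{9}{98}$ ($C = \frac{\left(-4 - 14\right) \frac{1}{-98}}{2} = \frac{\left(-18\right) \left(- \frac{1}{98}\right)}{2} = \frac{1}{2} \cdot \frac{9}{49} = \frac{9}{98} \approx 0.091837$)
$B{\left(1 \right)} - C = 2 \cdot 1^{2} - \frac{9}{98} = 2 \cdot 1 - \frac{9}{98} = 2 - \frac{9}{98} = \frac{187}{98}$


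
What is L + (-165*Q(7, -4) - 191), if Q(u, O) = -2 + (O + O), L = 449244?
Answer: 450703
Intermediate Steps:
Q(u, O) = -2 + 2*O
L + (-165*Q(7, -4) - 191) = 449244 + (-165*(-2 + 2*(-4)) - 191) = 449244 + (-165*(-2 - 8) - 191) = 449244 + (-165*(-10) - 191) = 449244 + (1650 - 191) = 449244 + 1459 = 450703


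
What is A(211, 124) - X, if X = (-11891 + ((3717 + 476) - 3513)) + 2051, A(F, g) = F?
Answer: 9371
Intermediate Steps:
X = -9160 (X = (-11891 + (4193 - 3513)) + 2051 = (-11891 + 680) + 2051 = -11211 + 2051 = -9160)
A(211, 124) - X = 211 - 1*(-9160) = 211 + 9160 = 9371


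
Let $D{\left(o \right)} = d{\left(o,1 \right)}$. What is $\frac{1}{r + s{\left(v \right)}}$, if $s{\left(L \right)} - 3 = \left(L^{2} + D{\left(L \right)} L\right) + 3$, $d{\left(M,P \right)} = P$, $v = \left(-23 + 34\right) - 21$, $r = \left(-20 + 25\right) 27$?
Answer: $\frac{1}{231} \approx 0.004329$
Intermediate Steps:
$r = 135$ ($r = 5 \cdot 27 = 135$)
$v = -10$ ($v = 11 - 21 = -10$)
$D{\left(o \right)} = 1$
$s{\left(L \right)} = 6 + L + L^{2}$ ($s{\left(L \right)} = 3 + \left(\left(L^{2} + 1 L\right) + 3\right) = 3 + \left(\left(L^{2} + L\right) + 3\right) = 3 + \left(\left(L + L^{2}\right) + 3\right) = 3 + \left(3 + L + L^{2}\right) = 6 + L + L^{2}$)
$\frac{1}{r + s{\left(v \right)}} = \frac{1}{135 + \left(6 - 10 + \left(-10\right)^{2}\right)} = \frac{1}{135 + \left(6 - 10 + 100\right)} = \frac{1}{135 + 96} = \frac{1}{231}$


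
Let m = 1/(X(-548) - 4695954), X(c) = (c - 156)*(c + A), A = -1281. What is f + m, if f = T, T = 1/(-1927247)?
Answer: -5335585/6568709185486 ≈ -8.1227e-7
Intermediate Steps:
X(c) = (-1281 + c)*(-156 + c) (X(c) = (c - 156)*(c - 1281) = (-156 + c)*(-1281 + c) = (-1281 + c)*(-156 + c))
T = -1/1927247 ≈ -5.1887e-7
f = -1/1927247 ≈ -5.1887e-7
m = -1/3408338 (m = 1/((199836 + (-548)² - 1437*(-548)) - 4695954) = 1/((199836 + 300304 + 787476) - 4695954) = 1/(1287616 - 4695954) = 1/(-3408338) = -1/3408338 ≈ -2.9340e-7)
f + m = -1/1927247 - 1/3408338 = -5335585/6568709185486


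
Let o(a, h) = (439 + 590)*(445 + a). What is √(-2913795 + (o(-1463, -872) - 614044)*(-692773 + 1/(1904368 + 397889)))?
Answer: √6101197096656067345894965/2302257 ≈ 1.0729e+6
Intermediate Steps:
o(a, h) = 457905 + 1029*a (o(a, h) = 1029*(445 + a) = 457905 + 1029*a)
√(-2913795 + (o(-1463, -872) - 614044)*(-692773 + 1/(1904368 + 397889))) = √(-2913795 + ((457905 + 1029*(-1463)) - 614044)*(-692773 + 1/(1904368 + 397889))) = √(-2913795 + ((457905 - 1505427) - 614044)*(-692773 + 1/2302257)) = √(-2913795 + (-1047522 - 614044)*(-692773 + 1/2302257)) = √(-2913795 - 1661566*(-1594941488660/2302257)) = √(-2913795 + 2650100549546841560/2302257) = √(2650093841241906245/2302257) = √6101197096656067345894965/2302257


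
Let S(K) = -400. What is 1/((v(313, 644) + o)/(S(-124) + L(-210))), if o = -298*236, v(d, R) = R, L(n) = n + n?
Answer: 205/17421 ≈ 0.011767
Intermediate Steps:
L(n) = 2*n
o = -70328
1/((v(313, 644) + o)/(S(-124) + L(-210))) = 1/((644 - 70328)/(-400 + 2*(-210))) = 1/(-69684/(-400 - 420)) = 1/(-69684/(-820)) = 1/(-69684*(-1/820)) = 1/(17421/205) = 205/17421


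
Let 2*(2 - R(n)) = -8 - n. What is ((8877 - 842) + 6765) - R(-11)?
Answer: 29599/2 ≈ 14800.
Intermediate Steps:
R(n) = 6 + n/2 (R(n) = 2 - (-8 - n)/2 = 2 + (4 + n/2) = 6 + n/2)
((8877 - 842) + 6765) - R(-11) = ((8877 - 842) + 6765) - (6 + (½)*(-11)) = (8035 + 6765) - (6 - 11/2) = 14800 - 1*½ = 14800 - ½ = 29599/2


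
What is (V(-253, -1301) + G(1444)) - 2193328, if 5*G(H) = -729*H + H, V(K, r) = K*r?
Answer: -10372107/5 ≈ -2.0744e+6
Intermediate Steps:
G(H) = -728*H/5 (G(H) = (-729*H + H)/5 = (-728*H)/5 = -728*H/5)
(V(-253, -1301) + G(1444)) - 2193328 = (-253*(-1301) - 728/5*1444) - 2193328 = (329153 - 1051232/5) - 2193328 = 594533/5 - 2193328 = -10372107/5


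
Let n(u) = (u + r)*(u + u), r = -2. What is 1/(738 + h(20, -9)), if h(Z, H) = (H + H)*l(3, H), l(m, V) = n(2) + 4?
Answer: 1/666 ≈ 0.0015015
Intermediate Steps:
n(u) = 2*u*(-2 + u) (n(u) = (u - 2)*(u + u) = (-2 + u)*(2*u) = 2*u*(-2 + u))
l(m, V) = 4 (l(m, V) = 2*2*(-2 + 2) + 4 = 2*2*0 + 4 = 0 + 4 = 4)
h(Z, H) = 8*H (h(Z, H) = (H + H)*4 = (2*H)*4 = 8*H)
1/(738 + h(20, -9)) = 1/(738 + 8*(-9)) = 1/(738 - 72) = 1/666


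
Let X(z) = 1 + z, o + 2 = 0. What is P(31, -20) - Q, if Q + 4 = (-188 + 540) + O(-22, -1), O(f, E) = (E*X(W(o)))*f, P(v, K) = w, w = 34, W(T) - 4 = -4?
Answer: -336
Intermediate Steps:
o = -2 (o = -2 + 0 = -2)
W(T) = 0 (W(T) = 4 - 4 = 0)
P(v, K) = 34
O(f, E) = E*f (O(f, E) = (E*(1 + 0))*f = (E*1)*f = E*f)
Q = 370 (Q = -4 + ((-188 + 540) - 1*(-22)) = -4 + (352 + 22) = -4 + 374 = 370)
P(31, -20) - Q = 34 - 1*370 = 34 - 370 = -336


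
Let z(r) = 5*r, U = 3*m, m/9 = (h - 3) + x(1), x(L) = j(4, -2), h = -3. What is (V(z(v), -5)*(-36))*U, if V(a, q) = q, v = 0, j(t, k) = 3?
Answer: -14580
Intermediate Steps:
x(L) = 3
m = -27 (m = 9*((-3 - 3) + 3) = 9*(-6 + 3) = 9*(-3) = -27)
U = -81 (U = 3*(-27) = -81)
(V(z(v), -5)*(-36))*U = -5*(-36)*(-81) = 180*(-81) = -14580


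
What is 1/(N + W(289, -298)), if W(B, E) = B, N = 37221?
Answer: 1/37510 ≈ 2.6660e-5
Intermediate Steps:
1/(N + W(289, -298)) = 1/(37221 + 289) = 1/37510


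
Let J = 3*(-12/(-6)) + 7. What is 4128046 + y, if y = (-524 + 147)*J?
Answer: 4123145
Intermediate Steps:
J = 13 (J = 3*(-12*(-1/6)) + 7 = 3*2 + 7 = 6 + 7 = 13)
y = -4901 (y = (-524 + 147)*13 = -377*13 = -4901)
4128046 + y = 4128046 - 4901 = 4123145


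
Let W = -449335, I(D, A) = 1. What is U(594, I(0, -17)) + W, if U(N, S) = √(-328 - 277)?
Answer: -449335 + 11*I*√5 ≈ -4.4934e+5 + 24.597*I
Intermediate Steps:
U(N, S) = 11*I*√5 (U(N, S) = √(-605) = 11*I*√5)
U(594, I(0, -17)) + W = 11*I*√5 - 449335 = -449335 + 11*I*√5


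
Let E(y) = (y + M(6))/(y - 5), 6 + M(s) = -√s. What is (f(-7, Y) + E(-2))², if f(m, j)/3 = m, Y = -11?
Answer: (139 - √6)²/49 ≈ 380.53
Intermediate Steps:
M(s) = -6 - √s
f(m, j) = 3*m
E(y) = (-6 + y - √6)/(-5 + y) (E(y) = (y + (-6 - √6))/(y - 5) = (-6 + y - √6)/(-5 + y))
(f(-7, Y) + E(-2))² = (3*(-7) + (-6 - 2 - √6)/(-5 - 2))² = (-21 + (-8 - √6)/(-7))² = (-21 - (-8 - √6)/7)² = (-21 + (8/7 + √6/7))² = (-139/7 + √6/7)²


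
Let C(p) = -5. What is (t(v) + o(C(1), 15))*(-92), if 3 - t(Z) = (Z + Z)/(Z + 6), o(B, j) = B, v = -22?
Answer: 437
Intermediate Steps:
t(Z) = 3 - 2*Z/(6 + Z) (t(Z) = 3 - (Z + Z)/(Z + 6) = 3 - 2*Z/(6 + Z))
(t(v) + o(C(1), 15))*(-92) = ((18 - 22)/(6 - 22) - 5)*(-92) = (-4/(-16) - 5)*(-92) = (-1/16*(-4) - 5)*(-92) = (¼ - 5)*(-92) = -19/4*(-92) = 437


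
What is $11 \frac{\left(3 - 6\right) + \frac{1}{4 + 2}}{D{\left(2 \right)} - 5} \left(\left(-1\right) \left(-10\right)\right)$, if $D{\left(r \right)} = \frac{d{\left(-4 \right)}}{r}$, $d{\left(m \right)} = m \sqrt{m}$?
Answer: $\frac{4675}{123} - \frac{3740 i}{123} \approx 38.008 - 30.406 i$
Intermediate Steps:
$d{\left(m \right)} = m^{\frac{3}{2}}$
$D{\left(r \right)} = - \frac{8 i}{r}$ ($D{\left(r \right)} = \frac{\left(-4\right)^{\frac{3}{2}}}{r} = \frac{\left(-8\right) i}{r} = - \frac{8 i}{r}$)
$11 \frac{\left(3 - 6\right) + \frac{1}{4 + 2}}{D{\left(2 \right)} - 5} \left(\left(-1\right) \left(-10\right)\right) = 11 \frac{\left(3 - 6\right) + \frac{1}{4 + 2}}{- \frac{8 i}{2} - 5} \left(\left(-1\right) \left(-10\right)\right) = 11 \frac{\left(3 - 6\right) + \frac{1}{6}}{\left(-8\right) i \frac{1}{2} - 5} \cdot 10 = 11 \frac{-3 + \frac{1}{6}}{- 4 i - 5} \cdot 10 = 11 \left(- \frac{17}{6 \left(-5 - 4 i\right)}\right) 10 = 11 \left(- \frac{17 \frac{-5 + 4 i}{41}}{6}\right) 10 = 11 \left(- \frac{17 \left(-5 + 4 i\right)}{246}\right) 10 = - \frac{187 \left(-5 + 4 i\right)}{246} \cdot 10 = - \frac{935 \left(-5 + 4 i\right)}{123}$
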